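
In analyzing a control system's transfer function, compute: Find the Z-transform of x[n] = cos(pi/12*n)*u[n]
Z{cos(w0*n)*u[n]}=z(z - cos(w0))/(z^2 - 2z*cos(w0) + 1)
With w0=pi/12: X(z)=z(z - cos(pi/12))/(z^2 - 2z*cos(pi/12) + 1)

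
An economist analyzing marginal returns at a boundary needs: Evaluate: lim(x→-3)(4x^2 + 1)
Polynomial is continuous, so substitute x=-3:
4·(-3)^2 + 1=37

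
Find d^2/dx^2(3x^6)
Apply power rule 2 times:
d^1: 18x^5
d^2: 90x^4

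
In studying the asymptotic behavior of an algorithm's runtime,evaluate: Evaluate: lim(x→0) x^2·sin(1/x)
Squeeze theorem: -|x^2| ≤ x^2·sin(1/x) ≤ |x^2|
Since x^2 → 0 as x → 0, by squeeze theorem the limit is 0

Answer: 0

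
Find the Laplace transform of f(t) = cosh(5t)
L{cosh(at)} = s/(s²-a²)
L{cosh(5t)} = s/(s²-25)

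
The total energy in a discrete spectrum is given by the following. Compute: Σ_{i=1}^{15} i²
Using formula: Σ i^2 = n(n+1)(2n+1)/6 = 15·16·31/6 = 1240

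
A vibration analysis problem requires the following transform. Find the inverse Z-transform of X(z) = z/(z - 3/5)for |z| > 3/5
Standard pair: z/(z-a) <-> a^n*u[n] for causal signals
With a=3/5: x[n]=(3/5)^n*u[n]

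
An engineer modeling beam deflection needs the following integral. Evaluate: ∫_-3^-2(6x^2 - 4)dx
Step 1: Find antiderivative F(x)=2x^3 - 4x
Step 2: F(-2) - F(-3)=-8 - (-42)=34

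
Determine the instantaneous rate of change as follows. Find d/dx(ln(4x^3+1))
Chain rule: d/dx[ln(u)] = u'/u where u = 4x^3+1
u' = 12x^2

Answer: (12x^2)/(4x^3+1)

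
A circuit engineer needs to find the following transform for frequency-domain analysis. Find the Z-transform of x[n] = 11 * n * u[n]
Z{n*u[n]}=z/(z-1)^2
By linearity: Z{11*n*u[n]}=11z/(z-1)^2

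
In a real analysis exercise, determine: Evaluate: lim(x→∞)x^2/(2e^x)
Apply L'Hôpital 2 times (∞/∞ each time):
Eventually get 2!/(2e^x) → 0

Answer: 0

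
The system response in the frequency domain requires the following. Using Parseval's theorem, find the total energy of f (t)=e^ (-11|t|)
Parseval's theorem: E=integral |f(t)|^2 dt=(1/2pi) integral |F(omega)|^2 domega
E=integral_{-inf}^{inf} e^(-22|t|) dt=2*integral_0^inf e^(-22t) dt=2/(2*11)=1/11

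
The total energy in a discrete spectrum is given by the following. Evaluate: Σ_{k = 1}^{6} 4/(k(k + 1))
Partial fractions: 4/(k(k + 1)) = 4/k - 4/(k + 1)
Telescoping sum: 4(1 - 1/7) = 4·6/7

Answer: 24/7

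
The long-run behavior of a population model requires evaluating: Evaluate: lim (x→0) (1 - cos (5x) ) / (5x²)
Using 1-cos(u) ≈ u²/2 for small u:
(1-cos(5x)) ≈ (5x)²/2=25x²/2
So limit=25/(2·5)=5/2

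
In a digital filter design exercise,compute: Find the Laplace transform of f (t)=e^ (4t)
L{e^(at)} = 1/(s-a)
L{e^(4t)} = 1/(s-4)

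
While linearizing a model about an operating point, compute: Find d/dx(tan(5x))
Chain rule: d/dx[tan(u)] = sec²(u)·u' where u = 5x
u' = 5

Answer: 5·sec²(5x)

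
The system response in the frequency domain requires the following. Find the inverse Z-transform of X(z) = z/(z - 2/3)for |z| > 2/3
Standard pair: z/(z-a) <-> a^n * u[n] for causal signals
With a=2/3: x[n]=(2/3)^n * u[n]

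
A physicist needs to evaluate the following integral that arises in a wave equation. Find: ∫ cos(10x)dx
Using substitution u=10x: ∫ cos(u) du/10=sin(u)/10 + C

Answer: (1/10)sin(10x) + C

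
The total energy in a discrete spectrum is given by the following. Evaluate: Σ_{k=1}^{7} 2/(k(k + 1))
Partial fractions: 2/(k(k+1))=2/k - 2/(k+1)
Telescoping sum: 2(1-1/8)=2·7/8

Answer: 7/4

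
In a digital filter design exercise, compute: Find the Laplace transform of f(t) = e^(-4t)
L{e^(at)}=1/(s-a)
L{e^(-4t)}=1/(s+4)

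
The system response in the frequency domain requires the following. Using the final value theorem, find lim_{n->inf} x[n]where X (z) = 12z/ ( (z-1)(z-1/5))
Final value theorem: lim x[n]=lim_{z->1} (z-1) * X(z)
(z-1) * X(z)=12z/(z-1/5)
As z->1: 12/(1 - 1/5)=12/(4/5)=15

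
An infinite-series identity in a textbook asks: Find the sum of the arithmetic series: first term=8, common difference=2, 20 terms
Last term: a_n = 8+(20-1)·2 = 46
Sum = n(a_1+a_n)/2 = 20(8+46)/2 = 540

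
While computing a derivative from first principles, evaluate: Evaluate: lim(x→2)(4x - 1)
Polynomial is continuous, so substitute x = 2:
4·2-1 = 7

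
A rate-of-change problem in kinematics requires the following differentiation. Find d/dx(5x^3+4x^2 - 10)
Power rule: d/dx(ax^n)=n·a·x^(n-1)
Term by term: 15·x^2+8·x

Answer: 15x^2+8x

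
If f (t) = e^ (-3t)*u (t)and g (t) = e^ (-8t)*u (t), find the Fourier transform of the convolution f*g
By the convolution theorem: F{f * g} = F(omega) * G(omega)
F(omega) = 1/(3 + j * omega), G(omega) = 1/(8 + j * omega)
F{f * g} = 1/((3 + j * omega)(8 + j * omega))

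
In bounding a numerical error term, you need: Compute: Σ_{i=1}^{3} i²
Using formula: Σ i^2 = n(n+1)(2n+1)/6 = 3·4·7/6 = 14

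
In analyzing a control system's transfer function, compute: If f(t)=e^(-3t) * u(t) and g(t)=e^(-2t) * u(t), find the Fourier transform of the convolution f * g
By the convolution theorem: F{f * g}=F(omega) * G(omega)
F(omega)=1/(3 + j * omega), G(omega)=1/(2 + j * omega)
F{f * g}=1/((3 + j * omega)(2 + j * omega))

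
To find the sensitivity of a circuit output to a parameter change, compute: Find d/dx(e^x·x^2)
Product rule: (fg)'=f'g+fg'
f=e^x, f'=e^x
g=x^2, g'=2x

Answer: e^x·x^2+2·e^x·x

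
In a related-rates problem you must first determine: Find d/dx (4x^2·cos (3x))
Product rule: (fg)' = f'g+fg'
f = 4x^2, f' = 8x
g = cos(3x), g' = -3·sin(3x)

Answer: 8x·cos(3x)-12x^2·sin(3x)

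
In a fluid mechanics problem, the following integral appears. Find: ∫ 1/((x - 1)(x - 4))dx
Partial fractions: 1/((x-1)(x-4)) = A/(x-1) + B/(x-4)
A = -1/3, B = 1/3
∫ [-1/3· 1/(x-1) + 1/3· 1/(x-4)] dx
= (1/3)[ln|x-4| - ln|x-1|] + C

Answer: (1/3)·ln|(x-4)/(x-1)| + C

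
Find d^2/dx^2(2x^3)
Apply power rule 2 times:
d^1: 6x^2
d^2: 12x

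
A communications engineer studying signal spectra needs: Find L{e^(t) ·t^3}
First shifting: L{e^(at)f(t)}=F(s-a)
L{t^3}=6/s^4
Shift s → s-1: 6/(s-1)^4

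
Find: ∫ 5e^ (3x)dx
Since d/dx[e^(3x)] = 3e^(3x), we get 5/3 e^(3x) + C

Answer: (5/3)e^(3x) + C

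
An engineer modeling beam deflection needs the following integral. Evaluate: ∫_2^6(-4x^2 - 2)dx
Step 1: Find antiderivative F(x) = (-4/3)x^3 - 2x
Step 2: F(6) - F(2) = -300 - (-44/3) = -856/3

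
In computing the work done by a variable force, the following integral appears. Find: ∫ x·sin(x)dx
By parts: u = x, dv = sin(x) dx
du = dx, v = -cos(x)
= -x·cos(x)+sin(x)+C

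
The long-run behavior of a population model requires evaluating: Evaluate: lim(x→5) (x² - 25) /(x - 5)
Factor: (x² - 25)=(x-5)(x+5)
Cancel (x-5): lim(x→5) (x+5)=10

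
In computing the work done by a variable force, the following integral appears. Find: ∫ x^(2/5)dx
Power rule: ∫ x^(2/5) dx = x^(7/5)/(7/5)+C

Answer: (5/7)·x^(7/5)+C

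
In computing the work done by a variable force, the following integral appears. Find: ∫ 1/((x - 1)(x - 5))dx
Partial fractions: 1/((x-1)(x-5))=A/(x-1) + B/(x-5)
A=-1/4, B=1/4
∫ [-1/4· 1/(x-1) + 1/4· 1/(x-5)] dx
=(1/4)[ln|x-5| - ln|x-1|] + C

Answer: (1/4)·ln|(x-5)/(x-1)| + C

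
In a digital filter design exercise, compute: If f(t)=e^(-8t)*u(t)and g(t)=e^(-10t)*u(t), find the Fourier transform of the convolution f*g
By the convolution theorem: F{f*g}=F(omega)*G(omega)
F(omega)=1/(8 + j*omega), G(omega)=1/(10 + j*omega)
F{f*g}=1/((8 + j*omega)(10 + j*omega))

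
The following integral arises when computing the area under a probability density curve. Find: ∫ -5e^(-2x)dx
Since d/dx[e^(-2x)] = -2e^(-2x), we get 5/2 e^(-2x) + C

Answer: (5/2)e^(-2x) + C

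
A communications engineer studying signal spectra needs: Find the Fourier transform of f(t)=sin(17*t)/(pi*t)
sin(W * t)/(pi * t) = (W/pi) * sinc(W * t/pi) is the impulse response of the ideal low-pass filter with cutoff W (here W = 17).
Its Fourier transform is a rectangular function:
F(omega) = 1 for |omega| < 17, 0 otherwise

Answer: rect(omega/34) [i.e., 1 for |omega| < 17, 0 otherwise]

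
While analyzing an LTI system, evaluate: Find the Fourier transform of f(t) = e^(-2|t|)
Using the standard pair: F{e^(-a|t|)} = 2a/(a^2+omega^2)
With a = 2: F(omega) = 4/(4+omega^2)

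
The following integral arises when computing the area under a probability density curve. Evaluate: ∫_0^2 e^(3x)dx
Antiderivative: (1/3)e^(3x)
Evaluate: (1/3)(e^6-1)

Answer: (e^6-1)/3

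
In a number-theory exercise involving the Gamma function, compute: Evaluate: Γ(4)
Γ(n) = (n-1)! for positive integers
Γ(4) = 3! = 6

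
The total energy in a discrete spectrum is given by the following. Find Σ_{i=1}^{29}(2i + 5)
=2·Σ i + 5·29=2·435 + 145=1015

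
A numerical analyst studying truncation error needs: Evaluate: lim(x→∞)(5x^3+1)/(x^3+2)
Divide numerator and denominator by x^3:
lim (5+1/x^3)/(1+2/x^3)=5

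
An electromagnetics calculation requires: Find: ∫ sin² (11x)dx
Using identity sin²(u) = (1 - cos(2u))/2:
∫ (1 - cos(22x))/2 dx = x/2 - sin(22x)/44+C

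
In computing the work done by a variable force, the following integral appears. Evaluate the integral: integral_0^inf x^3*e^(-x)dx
This is a Gamma integral. Substitute u=1x:
integral_0^inf x^3 * e^(-x) dx=(1/1^4) integral_0^inf u^3 * e^(-u) du
=Gamma(4)/1^4=3!/1^4=6/1

Answer: 6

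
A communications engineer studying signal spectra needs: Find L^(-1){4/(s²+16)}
L^(-1){w/(s² + w²)}=sin(wt)
Here w=4

Answer: sin(4t)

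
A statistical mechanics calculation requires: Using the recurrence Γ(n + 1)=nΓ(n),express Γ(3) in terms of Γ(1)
Γ(3) = 2Γ(2) = 2·1Γ(1) = ... = 2!·Γ(1) = 2·Γ(1)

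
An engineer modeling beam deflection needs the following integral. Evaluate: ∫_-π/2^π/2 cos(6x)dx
Antiderivative: sin(6x)/6
Evaluate at bounds: [sin(6·π/2)/6] - [sin(6·-π/2)/6]
= ((0) - (0))/6 = 0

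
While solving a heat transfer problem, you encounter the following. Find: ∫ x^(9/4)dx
Power rule: ∫ x^(9/4) dx=x^(13/4)/(13/4) + C

Answer: (4/13)·x^(13/4) + C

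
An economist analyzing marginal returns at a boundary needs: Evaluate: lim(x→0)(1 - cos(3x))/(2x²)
Using 1-cos(u) ≈ u²/2 for small u:
(1-cos(3x)) ≈ (3x)²/2=9x²/2
So limit=9/(2·2)=9/4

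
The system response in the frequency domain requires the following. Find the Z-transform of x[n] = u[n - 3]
Using the time-shift property: Z{u[n-3]} = z^(-3)*z/(z-1)
= z^(-2)/(z-1)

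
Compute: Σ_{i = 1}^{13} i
Using formula: Σ i^1 = n(n + 1)/2 = 13·14/2 = 91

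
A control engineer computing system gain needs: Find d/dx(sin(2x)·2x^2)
Product rule: (fg)' = f'g + fg'
f = sin(2x), f' = 2·cos(2x)
g = 2x^2, g' = 4x

Answer: 4·cos(2x)·x^2 + 4·sin(2x)·x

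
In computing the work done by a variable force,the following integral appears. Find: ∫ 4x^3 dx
Using power rule: ∫ 4x^3 dx = 4/4 x^4 + C = x^4 + C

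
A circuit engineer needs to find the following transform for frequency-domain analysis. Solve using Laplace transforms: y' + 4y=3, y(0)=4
Take L of both sides: sY(s) - 4 + 4Y(s) = 3/s
Y(s)(s + 4) = 3/s + 4
Y(s) = 3/(s(s + 4)) + 4/(s + 4)
Partial fractions: 3/(s(s + 4)) = (3/4)/s - (3/4)/(s + 4)
So Y(s) = (3/4)/s + (13/4)/(s + 4)
Inverse transform (L^(-1){1/s} = 1, L^(-1){1/(s + 4)} = e^(-4t)):

Answer: y(t) = 3/4 + (13/4)·e^(-4t)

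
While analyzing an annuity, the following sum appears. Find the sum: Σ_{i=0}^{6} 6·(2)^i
Geometric series: S=a(1 - r^n)/(1 - r)
a=6, r=2, n=7
S=6(1 - 128)/-1=762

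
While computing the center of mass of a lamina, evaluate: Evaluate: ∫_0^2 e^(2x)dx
Antiderivative: (1/2)e^(2x)
Evaluate: (1/2)(e^4-1)

Answer: (e^4-1)/2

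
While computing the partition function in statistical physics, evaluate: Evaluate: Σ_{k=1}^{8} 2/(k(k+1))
Partial fractions: 2/(k(k+1))=2/k - 2/(k+1)
Telescoping sum: 2(1-1/9)=2·8/9

Answer: 16/9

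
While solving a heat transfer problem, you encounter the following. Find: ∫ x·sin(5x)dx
By parts: u=x, dv=sin(5x) dx
du=dx, v=-cos(5x)/5
=-x·cos(5x)/5 + sin(5x)/5² + C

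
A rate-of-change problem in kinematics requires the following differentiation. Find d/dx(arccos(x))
d/dx[arccos(u)]=-u'/√(1-u²), u=x, u'=1

Answer: -1/√(1-x²)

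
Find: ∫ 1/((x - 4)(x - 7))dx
Partial fractions: 1/((x-4)(x-7))=A/(x-4)+B/(x-7)
A=-1/3, B=1/3
∫ [-1/3· 1/(x-4)+1/3· 1/(x-7)] dx
=(1/3)[ln|x-7| - ln|x-4|]+C

Answer: (1/3)·ln|(x-7)/(x-4)|+C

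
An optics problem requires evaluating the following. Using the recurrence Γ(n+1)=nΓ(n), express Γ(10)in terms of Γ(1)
Γ(10)=9Γ(9)=9·8Γ(8)=...=9!·Γ(1)=362880·Γ(1)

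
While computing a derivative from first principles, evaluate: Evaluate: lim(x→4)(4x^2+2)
Polynomial is continuous, so substitute x=4:
4·4^2+2=66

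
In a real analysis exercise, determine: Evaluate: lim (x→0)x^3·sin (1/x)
Squeeze theorem: -|x^3| ≤ x^3·sin(1/x) ≤ |x^3|
Since x^3 → 0 as x → 0, by squeeze theorem the limit is 0

Answer: 0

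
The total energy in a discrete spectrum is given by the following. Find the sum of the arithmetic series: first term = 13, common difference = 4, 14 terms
Last term: a_n = 13 + (14 - 1)·4 = 65
Sum = n(a_1 + a_n)/2 = 14(13 + 65)/2 = 546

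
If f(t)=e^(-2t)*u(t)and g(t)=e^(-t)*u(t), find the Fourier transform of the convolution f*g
By the convolution theorem: F{f * g} = F(omega) * G(omega)
F(omega) = 1/(2 + j * omega), G(omega) = 1/(1 + j * omega)
F{f * g} = 1/((2 + j * omega)(1 + j * omega))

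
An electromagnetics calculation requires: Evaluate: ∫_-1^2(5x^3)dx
Step 1: Find antiderivative F(x)=(5/4)x^4
Step 2: F(2) - F(-1)=20 - (5/4)=75/4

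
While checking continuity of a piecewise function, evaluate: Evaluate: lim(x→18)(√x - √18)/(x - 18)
Multiply by conjugate (√x + √18)/(√x + √18):
= (x - 18)/((x - 18)(√x + √18)) = 1/(√x + √18)
As x → 18: 1/(2√18)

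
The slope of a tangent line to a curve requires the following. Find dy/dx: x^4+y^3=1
Differentiate: 4x^3 + 3y^2·(dy/dx) = 0
dy/dx = -4x^3/(3y^2)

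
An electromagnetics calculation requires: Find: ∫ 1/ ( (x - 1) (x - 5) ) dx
Partial fractions: 1/((x-1)(x-5))=A/(x-1)+B/(x-5)
A=-1/4, B=1/4
∫ [-1/4· 1/(x-1)+1/4· 1/(x-5)] dx
=(1/4)[ln|x-5| - ln|x-1|]+C

Answer: (1/4)·ln|(x-5)/(x-1)|+C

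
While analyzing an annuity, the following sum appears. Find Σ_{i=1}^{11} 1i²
= 1·n(n+1)(2n+1)/6 = 1·11·12·23/6 = 506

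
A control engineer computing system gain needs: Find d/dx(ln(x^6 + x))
Chain rule: d/dx[ln(u)]=u'/u where u=x^6 + x
u'=6x^5 + 1

Answer: (6x^5 + 1)/(x^6 + x)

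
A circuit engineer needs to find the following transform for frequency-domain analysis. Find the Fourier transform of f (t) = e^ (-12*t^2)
The Fourier transform of a Gaussian e^(-a * t^2) is sqrt(pi/a) * e^(-omega^2/(4a)).
With a = 12: F(omega) = sqrt(pi/12) * e^(-omega^2/48)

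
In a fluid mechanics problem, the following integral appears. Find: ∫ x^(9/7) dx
Power rule: ∫ x^(9/7) dx=x^(16/7)/(16/7) + C

Answer: (7/16)·x^(16/7) + C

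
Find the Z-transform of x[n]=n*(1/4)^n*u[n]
Using the property Z{n*a^n*u[n]}=az/(z-a)^2
With a=1/4: X(z)=(1/4)z/(z - 1/4)^2, |z| > 1/4

Answer: (1/4)z/(z - 1/4)^2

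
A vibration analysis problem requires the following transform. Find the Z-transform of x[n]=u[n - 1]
Using the time-shift property: Z{u[n-1]} = z^(-1) * z/(z-1)
= z^(0)/(z-1)

Answer: 1/(z-1)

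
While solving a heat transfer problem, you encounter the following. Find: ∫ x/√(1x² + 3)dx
Let u=x² + 3, du=2x dx
∫ (1/2)·u^(-1/2) du=√u + C

Answer: √(x² + 3) + C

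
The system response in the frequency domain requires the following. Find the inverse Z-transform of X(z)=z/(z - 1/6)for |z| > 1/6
Standard pair: z/(z-a) <-> a^n * u[n] for causal signals
With a = 1/6: x[n] = (1/6)^n * u[n]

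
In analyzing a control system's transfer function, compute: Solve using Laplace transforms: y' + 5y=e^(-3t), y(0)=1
Take L: sY - 1 + 5Y = 1/(s + 3)
Y(s + 5) = 1/(s + 3) + 1
Y = 1/((s + 3)(s + 5)) + 1/(s + 5)
Partial fractions: 1/((s + 3)(s + 5)) = (1/2)/(s + 3) - (1/2)/(s + 5)
So Y = (1/2)/(s + 3) + (1/2)/(s + 5)
Inverse Laplace transform (L^(-1){1/(s + 3)} = e^(-3t), L^(-1){1/(s + 5)} = e^(-5t)):

Answer: y(t) = (1/2)·e^(-3t) + (1/2)·e^(-5t)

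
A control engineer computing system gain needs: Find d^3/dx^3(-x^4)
Apply power rule 3 times:
d^1: -4x^3
d^2: -12x^2
d^3: -24x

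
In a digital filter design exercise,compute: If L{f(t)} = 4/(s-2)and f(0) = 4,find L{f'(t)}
L{f'(t)} = s·F(s) - f(0) = 4s/(s-2) - 4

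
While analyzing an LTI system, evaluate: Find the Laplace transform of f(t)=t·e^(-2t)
L{t·e^(at)} = 1/(s-a)²
L{t·e^(-2t)} = 1/(s + 2)²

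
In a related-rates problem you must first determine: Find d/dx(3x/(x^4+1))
Quotient rule: (f/g)' = (f'g - fg')/g²
f = 3x, f' = 3
g = x^4 + 1, g' = 4x^3

Answer: (3·(x^4 + 1) - 12x^4)/(x^4 + 1)²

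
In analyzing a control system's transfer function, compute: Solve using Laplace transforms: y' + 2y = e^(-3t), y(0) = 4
Take L: sY - 4 + 2Y = 1/(s + 3)
Y(s + 2) = 1/(s + 3) + 4
Y = 1/((s + 3)(s + 2)) + 4/(s + 2)
Partial fractions: 1/((s + 3)(s + 2)) = -1/(s + 3) + 1/(s + 2)
So Y = -1/(s + 3) + 5/(s + 2)
Inverse Laplace transform (L^(-1){1/(s + 3)} = e^(-3t), L^(-1){1/(s + 2)} = e^(-2t)):

Answer: y(t) = -1·e^(-3t) + 5·e^(-2t)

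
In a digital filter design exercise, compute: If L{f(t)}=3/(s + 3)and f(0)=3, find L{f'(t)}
L{f'(t)}=s·F(s) - f(0)=3s/(s+3)-3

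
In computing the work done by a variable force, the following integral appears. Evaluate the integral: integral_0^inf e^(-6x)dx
integral_0^inf e^(-6x) dx = [-1/6 * e^(-6x)]_0^inf
= 0 - (-1/6) = 1/6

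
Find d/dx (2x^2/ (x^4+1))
Quotient rule: (f/g)'=(f'g - fg')/g²
f=2x^2, f'=4x
g=x^4+1, g'=4x^3

Answer: (4x·(x^4+1)-8x^5)/(x^4+1)²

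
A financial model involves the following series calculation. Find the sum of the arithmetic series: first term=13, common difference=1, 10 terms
Last term: a_n = 13+(10-1)·1 = 22
Sum = n(a_1+a_n)/2 = 10(13+22)/2 = 175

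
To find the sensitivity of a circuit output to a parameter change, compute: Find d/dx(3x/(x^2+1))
Quotient rule: (f/g)'=(f'g - fg')/g²
f=3x, f'=3
g=x^2 + 1, g'=2x

Answer: (3·(x^2 + 1) - 6x^2)/(x^2 + 1)²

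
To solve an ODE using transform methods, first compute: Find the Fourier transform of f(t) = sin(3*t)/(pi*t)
sin(W * t)/(pi * t) = (W/pi) * sinc(W * t/pi) is the impulse response of the ideal low-pass filter with cutoff W (here W = 3).
Its Fourier transform is a rectangular function:
F(omega) = 1 for |omega| < 3, 0 otherwise

Answer: rect(omega/6) [i.e., 1 for |omega| < 3, 0 otherwise]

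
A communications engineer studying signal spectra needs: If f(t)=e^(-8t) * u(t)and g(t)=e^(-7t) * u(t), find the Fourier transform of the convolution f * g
By the convolution theorem: F{f * g} = F(omega) * G(omega)
F(omega) = 1/(8+j * omega), G(omega) = 1/(7+j * omega)
F{f * g} = 1/((8+j * omega)(7+j * omega))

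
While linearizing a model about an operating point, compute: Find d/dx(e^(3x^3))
Chain rule: d/dx[e^u] = e^u · u' where u = 3x^3
u' = 9x^2

Answer: 9x^2·e^(3x^3)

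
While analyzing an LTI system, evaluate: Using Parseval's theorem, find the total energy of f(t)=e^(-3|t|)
Parseval's theorem: E = integral |f(t)|^2 dt = (1/2pi) integral |F(omega)|^2 domega
E = integral_{-inf}^{inf} e^(-6|t|) dt = 2*integral_0^inf e^(-6t) dt = 2/(2*3) = 1/3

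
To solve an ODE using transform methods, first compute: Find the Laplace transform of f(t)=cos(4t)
L{cos(wt)}=s/(s² + w²)
L{cos(4t)}=s/(s² + 16)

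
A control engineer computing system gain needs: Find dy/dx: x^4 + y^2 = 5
Differentiate: 4x^3+2y·(dy/dx)=0
dy/dx=-4x^3/(2y)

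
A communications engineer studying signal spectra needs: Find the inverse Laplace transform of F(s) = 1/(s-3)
L^(-1){1/(s-a)} = c·e^(at)
Here a = 3, c = 1

Answer: e^(3t)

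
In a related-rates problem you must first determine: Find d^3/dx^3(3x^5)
Apply power rule 3 times:
d^1: 15x^4
d^2: 60x^3
d^3: 180x^2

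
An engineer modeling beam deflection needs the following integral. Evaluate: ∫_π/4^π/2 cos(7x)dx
Antiderivative: sin(7x)/7
Evaluate at bounds: [sin(7·π/2)/7] - [sin(7·π/4)/7]
=((-1) - (-√2/2))/7=-1/7 + √2/14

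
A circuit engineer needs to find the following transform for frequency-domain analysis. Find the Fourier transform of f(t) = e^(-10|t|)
Using the standard pair: F{e^(-a|t|)}=2a/(a^2 + omega^2)
With a=10: F(omega)=20/(100 + omega^2)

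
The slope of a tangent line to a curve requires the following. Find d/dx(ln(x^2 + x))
Chain rule: d/dx[ln(u)]=u'/u where u=x^2+x
u'=2x+1

Answer: (2x+1)/(x^2+x)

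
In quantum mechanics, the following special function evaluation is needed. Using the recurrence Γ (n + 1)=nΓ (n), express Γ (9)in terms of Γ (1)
Γ(9)=8Γ(8)=8·7Γ(7)=...=8!·Γ(1)=40320·Γ(1)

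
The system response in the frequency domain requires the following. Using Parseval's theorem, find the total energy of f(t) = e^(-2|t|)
Parseval's theorem: E = integral |f(t)|^2 dt = (1/2pi) integral |F(omega)|^2 domega
E = integral_{-inf}^{inf} e^(-4|t|) dt = 2 * integral_0^inf e^(-4t) dt = 2/(2 * 2) = 1/2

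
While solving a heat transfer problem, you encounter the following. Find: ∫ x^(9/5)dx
Power rule: ∫ x^(9/5) dx = x^(14/5)/(14/5)+C

Answer: (5/14)·x^(14/5)+C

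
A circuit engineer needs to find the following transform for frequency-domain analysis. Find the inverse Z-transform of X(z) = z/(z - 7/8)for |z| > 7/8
Standard pair: z/(z-a) <-> a^n*u[n] for causal signals
With a=7/8: x[n]=(7/8)^n*u[n]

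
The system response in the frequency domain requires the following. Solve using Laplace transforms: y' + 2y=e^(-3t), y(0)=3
Take L: sY - 3+2Y=1/(s+3)
Y(s+2)=1/(s+3)+3
Y=1/((s+3)(s+2))+3/(s+2)
Partial fractions: 1/((s+3)(s+2))=-1/(s+3)+1/(s+2)
So Y=-1/(s+3)+4/(s+2)
Inverse Laplace transform (L^(-1){1/(s+3)}=e^(-3t), L^(-1){1/(s+2)}=e^(-2t)):

Answer: y(t)=-1·e^(-3t)+4·e^(-2t)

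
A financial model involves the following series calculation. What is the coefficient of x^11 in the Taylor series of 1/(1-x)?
1/(1-x)=Σ x^n for |x|<1
All coefficients are 1

Answer: 1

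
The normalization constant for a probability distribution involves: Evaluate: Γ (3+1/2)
Γ(n+1/2) = (2n)!√π/(4^n·n!)
= 720√π/(64·6) = (15/8)·√π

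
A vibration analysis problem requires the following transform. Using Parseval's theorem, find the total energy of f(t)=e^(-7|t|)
Parseval's theorem: E=integral |f(t)|^2 dt=(1/2pi) integral |F(omega)|^2 domega
E=integral_{-inf}^{inf} e^(-14|t|) dt=2 * integral_0^inf e^(-14t) dt=2/(2 * 7)=1/7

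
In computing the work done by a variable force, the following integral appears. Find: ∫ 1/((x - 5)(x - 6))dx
Partial fractions: 1/((x-5)(x-6)) = A/(x-5) + B/(x-6)
A = -1, B = 1
∫ [-1· 1/(x-5) + 1· 1/(x-6)] dx
= (1)[ln|x-6| - ln|x-5|] + C

Answer: ln|(x-6)/(x-5)| + C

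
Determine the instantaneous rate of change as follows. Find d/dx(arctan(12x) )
d/dx[arctan(u)] = u'/(1 + u²), u = 12x, u' = 12

Answer: 12/(1 + 144x²)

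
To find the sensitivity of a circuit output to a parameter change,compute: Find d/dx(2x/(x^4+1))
Quotient rule: (f/g)' = (f'g - fg')/g²
f = 2x, f' = 2
g = x^4 + 1, g' = 4x^3

Answer: (2·(x^4 + 1) - 8x^4)/(x^4 + 1)²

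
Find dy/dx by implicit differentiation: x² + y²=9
Differentiate both sides: 2x+2y·(dy/dx)=0
Solve: dy/dx=-2x/(2y)=-x/y

Answer: dy/dx=-x/y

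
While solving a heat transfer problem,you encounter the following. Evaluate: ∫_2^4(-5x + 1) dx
Step 1: Find antiderivative F(x) = (-5/2)x^2+x
Step 2: F(4) - F(2) = -36 - (-8) = -28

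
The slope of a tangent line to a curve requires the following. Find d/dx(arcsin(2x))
d/dx[arcsin(u)]=u'/√(1-u²), u=2x, u'=2

Answer: 2/√(1-4x²)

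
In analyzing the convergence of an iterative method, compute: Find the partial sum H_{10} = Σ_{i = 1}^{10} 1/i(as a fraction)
H_10 = 1+1/2+1/3+...+1/10
= 7381/2520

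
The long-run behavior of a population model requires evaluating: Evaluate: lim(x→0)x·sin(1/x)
Squeeze theorem: -|x| ≤ x·sin(1/x) ≤ |x|
Since x → 0 as x → 0, by squeeze theorem the limit is 0

Answer: 0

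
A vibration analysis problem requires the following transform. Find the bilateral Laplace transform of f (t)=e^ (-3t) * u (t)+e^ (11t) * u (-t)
For e^(-3t) * u(t): L = 1/(s+3), Re(s) > -3
For e^(11t) * u(-t): L = -1/(s-11), Re(s) < 11
Combined: F(s) = 1/(s+3)-1/(s-11), -3 < Re(s) < 11

Answer: 1/(s+3)-1/(s-11), ROC: -3 < Re(s) < 11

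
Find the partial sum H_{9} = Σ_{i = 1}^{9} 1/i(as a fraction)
H_9 = 1+1/2+1/3+...+1/9
= 7129/2520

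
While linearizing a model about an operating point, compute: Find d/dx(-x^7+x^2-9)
Power rule: d/dx(ax^n)=n·a·x^(n-1)
Term by term: -7·x^6+2·x

Answer: -7x^6+2x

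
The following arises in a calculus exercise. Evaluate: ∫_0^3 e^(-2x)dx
Antiderivative: (1/(-2))e^(-2x)
Evaluate: (1/(-2))(e^-6-1)

Answer: (e^-6-1)/(-2)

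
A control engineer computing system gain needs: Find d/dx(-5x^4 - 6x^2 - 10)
Power rule: d/dx(ax^n)=n·a·x^(n-1)
Term by term: -20·x^3-12·x

Answer: -20x^3-12x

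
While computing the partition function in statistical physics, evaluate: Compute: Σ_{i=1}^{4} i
Using formula: Σ i^1=n(n+1)/2=4·5/2=10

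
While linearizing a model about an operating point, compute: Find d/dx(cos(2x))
Chain rule: d/dx[cos(u)]=-sin(u)·u' where u=2x
u'=2

Answer: -2·sin(2x)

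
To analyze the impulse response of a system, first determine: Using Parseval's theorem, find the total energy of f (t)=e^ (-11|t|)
Parseval's theorem: E = integral |f(t)|^2 dt = (1/2pi) integral |F(omega)|^2 domega
E = integral_{-inf}^{inf} e^(-22|t|) dt = 2*integral_0^inf e^(-22t) dt = 2/(2*11) = 1/11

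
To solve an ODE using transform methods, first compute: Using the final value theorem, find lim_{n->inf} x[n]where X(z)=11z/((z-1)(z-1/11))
Final value theorem: lim x[n]=lim_{z->1} (z-1)*X(z)
(z-1)*X(z)=11z/(z-1/11)
As z->1: 11/(1-1/11)=11/(10/11)=121/10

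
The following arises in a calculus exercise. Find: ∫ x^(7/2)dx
Power rule: ∫ x^(7/2) dx=x^(9/2)/(9/2) + C

Answer: (2/9)·x^(9/2) + C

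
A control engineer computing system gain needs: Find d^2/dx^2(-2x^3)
Apply power rule 2 times:
d^1: -6x^2
d^2: -12x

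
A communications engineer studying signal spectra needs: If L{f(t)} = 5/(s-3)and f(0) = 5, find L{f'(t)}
L{f'(t)} = s·F(s) - f(0) = 5s/(s-3)-5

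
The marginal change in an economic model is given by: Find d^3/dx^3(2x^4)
Apply power rule 3 times:
d^1: 8x^3
d^2: 24x^2
d^3: 48x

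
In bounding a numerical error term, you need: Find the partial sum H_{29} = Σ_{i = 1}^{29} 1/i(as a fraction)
H_29 = 1 + 1/2 + 1/3 + ... + 1/29
= 9227046511387/2329089562800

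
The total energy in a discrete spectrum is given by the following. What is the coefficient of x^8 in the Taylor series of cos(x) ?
cos(x)=Σ (-1)^k x^(2k)/(2k)!
For x^8: (-1)^4/8!=1/40320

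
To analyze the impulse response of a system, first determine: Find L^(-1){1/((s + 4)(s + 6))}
Partial fractions: 1/((s+4)(s+6))=A/(s+4)+B/(s+6)
Cover-up: A=1/(s+6)|_{s=-4}=1/2; B=1/(s+4)|_{s=-6}=-1/2
L^(-1)=(1/2)e^(-4t) - (1/2)e^(-6t)

Answer: (1/2)(e^(-4t) - e^(-6t))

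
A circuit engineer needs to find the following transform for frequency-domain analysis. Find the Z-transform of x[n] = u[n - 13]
Using the time-shift property: Z{u[n-13]}=z^(-13) * z/(z-1)
=z^(-12)/(z-1)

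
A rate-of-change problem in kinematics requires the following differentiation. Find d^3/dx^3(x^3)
Apply power rule 3 times:
d^1: 3x^2
d^2: 6x
d^3: 6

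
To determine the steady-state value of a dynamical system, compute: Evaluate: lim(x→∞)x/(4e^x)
Apply L'Hôpital 1 times (∞/∞ each time):
Eventually get 1!/(4e^x) → 0

Answer: 0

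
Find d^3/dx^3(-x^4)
Apply power rule 3 times:
d^1: -4x^3
d^2: -12x^2
d^3: -24x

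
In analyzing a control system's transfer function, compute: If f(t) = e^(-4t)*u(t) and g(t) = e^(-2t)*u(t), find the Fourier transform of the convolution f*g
By the convolution theorem: F{f * g} = F(omega) * G(omega)
F(omega) = 1/(4+j * omega), G(omega) = 1/(2+j * omega)
F{f * g} = 1/((4+j * omega)(2+j * omega))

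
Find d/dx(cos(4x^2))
Chain rule: d/dx[cos(u)]=-sin(u)·u' where u=4x^2
u'=8x

Answer: -8x·sin(4x^2)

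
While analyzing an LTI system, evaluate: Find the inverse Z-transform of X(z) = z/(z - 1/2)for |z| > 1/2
Standard pair: z/(z-a) <-> a^n*u[n] for causal signals
With a = 1/2: x[n] = (1/2)^n*u[n]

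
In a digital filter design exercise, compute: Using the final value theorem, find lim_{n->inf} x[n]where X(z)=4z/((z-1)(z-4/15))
Final value theorem: lim x[n]=lim_{z->1} (z-1) * X(z)
(z-1) * X(z)=4z/(z-4/15)
As z->1: 4/(1 - 4/15)=4/(11/15)=60/11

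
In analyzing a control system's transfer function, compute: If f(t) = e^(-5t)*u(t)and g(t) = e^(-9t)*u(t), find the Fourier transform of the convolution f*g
By the convolution theorem: F{f*g}=F(omega)*G(omega)
F(omega)=1/(5 + j*omega), G(omega)=1/(9 + j*omega)
F{f*g}=1/((5 + j*omega)(9 + j*omega))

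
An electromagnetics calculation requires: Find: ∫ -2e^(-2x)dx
Since d/dx[e^(-2x)] = -2e^(-2x), we get 1 e^(-2x) + C

Answer: e^(-2x) + C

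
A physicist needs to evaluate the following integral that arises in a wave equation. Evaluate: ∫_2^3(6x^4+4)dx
Step 1: Find antiderivative F(x) = (6/5)x^5+4x
Step 2: F(3) - F(2) = 1518/5 - (232/5) = 1286/5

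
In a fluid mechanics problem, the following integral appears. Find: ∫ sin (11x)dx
Using substitution u=11x: ∫ sin(u) du/11=-cos(u)/11+C

Answer: (-1/11)cos(11x)+C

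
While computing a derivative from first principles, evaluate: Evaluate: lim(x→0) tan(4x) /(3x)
tan(u) ≈ u for small u:
tan(4x)/(3x) ≈ 4x/(3x) = 4/3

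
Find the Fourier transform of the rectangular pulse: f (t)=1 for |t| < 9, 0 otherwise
F(omega)=integral from -9 to 9 of e^(-j * omega * t) dt
=2 * sin(9 * omega)/omega=18 * sinc(9 * omega/pi)

Answer: 2 * sin(9 * omega)/omega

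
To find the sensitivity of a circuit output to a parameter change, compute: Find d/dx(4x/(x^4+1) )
Quotient rule: (f/g)' = (f'g - fg')/g²
f = 4x, f' = 4
g = x^4 + 1, g' = 4x^3

Answer: (4·(x^4 + 1) - 16x^4)/(x^4 + 1)²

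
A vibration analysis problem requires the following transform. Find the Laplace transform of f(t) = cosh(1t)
L{cosh(at)} = s/(s²-a²)
L{cosh(1t)} = s/(s²-1)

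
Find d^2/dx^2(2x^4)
Apply power rule 2 times:
d^1: 8x^3
d^2: 24x^2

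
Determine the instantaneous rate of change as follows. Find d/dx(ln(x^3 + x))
Chain rule: d/dx[ln(u)] = u'/u where u = x^3+x
u' = 3x^2+1

Answer: (3x^2+1)/(x^3+x)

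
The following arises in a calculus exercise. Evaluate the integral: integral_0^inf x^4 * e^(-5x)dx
This is a Gamma integral. Substitute u=5x (du=5 dx):
integral_0^inf x^4 * e^(-5x) dx=(1/5^5) integral_0^inf u^4 * e^(-u) du
=Gamma(5)/5^5=4!/5^5=24/3125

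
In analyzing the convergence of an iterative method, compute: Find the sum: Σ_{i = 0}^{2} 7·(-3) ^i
Geometric series: S = a(1 - r^n)/(1 - r)
a = 7, r = -3, n = 3
S = 7(1 + 27)/4 = 49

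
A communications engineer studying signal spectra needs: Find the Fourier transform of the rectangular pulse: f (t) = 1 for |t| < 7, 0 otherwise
F(omega)=integral from -7 to 7 of e^(-j*omega*t) dt
=2*sin(7*omega)/omega=14*sinc(7*omega/pi)

Answer: 2*sin(7*omega)/omega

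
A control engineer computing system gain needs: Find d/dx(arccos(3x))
d/dx[arccos(u)]=-u'/√(1-u²), u=3x, u'=3

Answer: -3/√(1-9x²)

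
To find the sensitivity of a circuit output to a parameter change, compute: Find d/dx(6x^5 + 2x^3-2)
Power rule: d/dx(ax^n)=n·a·x^(n-1)
Term by term: 30·x^4+6·x^2

Answer: 30x^4+6x^2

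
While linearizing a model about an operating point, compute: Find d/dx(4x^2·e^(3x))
Product rule: (fg)' = f'g + fg'
f = 4x^2, f' = 8x
g = e^(3x), g' = 3·e^(3x)

Answer: 8x·e^(3x) + 12x^2·e^(3x)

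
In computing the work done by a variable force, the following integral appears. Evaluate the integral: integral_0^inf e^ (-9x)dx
integral_0^inf e^(-9x) dx = [-1/9 * e^(-9x)]_0^inf
= 0 - (-1/9) = 1/9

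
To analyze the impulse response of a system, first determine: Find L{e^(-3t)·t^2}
First shifting: L{e^(at)f(t)} = F(s-a)
L{t^2} = 2/s^3
Shift s → s+3: 2/(s+3)^3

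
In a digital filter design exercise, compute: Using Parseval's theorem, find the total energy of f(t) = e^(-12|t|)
Parseval's theorem: E=integral |f(t)|^2 dt=(1/2pi) integral |F(omega)|^2 domega
E=integral_{-inf}^{inf} e^(-24|t|) dt=2*integral_0^inf e^(-24t) dt=2/(2*12)=1/12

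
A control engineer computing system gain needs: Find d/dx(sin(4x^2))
Chain rule: d/dx[sin(u)] = cos(u)·u' where u = 4x^2
u' = 8x

Answer: 8x·cos(4x^2)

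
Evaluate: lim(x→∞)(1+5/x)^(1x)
Rewrite as [(1+5/x)^x]^1.
lim(1+5/x)^x=e^5, so limit=(e^5)^1=e^5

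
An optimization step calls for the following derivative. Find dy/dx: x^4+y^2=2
Differentiate: 4x^3+2y·(dy/dx)=0
dy/dx=-4x^3/(2y)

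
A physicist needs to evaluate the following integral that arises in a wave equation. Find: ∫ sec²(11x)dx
Since d/dx[tan(11x)]=11sec²(11x), integral=tan(11x)/11+C

Answer: (1/11)tan(11x)+C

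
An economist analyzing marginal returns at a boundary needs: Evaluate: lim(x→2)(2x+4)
Polynomial is continuous, so substitute x = 2:
2·2 + 4 = 8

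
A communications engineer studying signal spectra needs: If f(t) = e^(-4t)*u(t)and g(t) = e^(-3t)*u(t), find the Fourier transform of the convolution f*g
By the convolution theorem: F{f * g}=F(omega) * G(omega)
F(omega)=1/(4 + j * omega), G(omega)=1/(3 + j * omega)
F{f * g}=1/((4 + j * omega)(3 + j * omega))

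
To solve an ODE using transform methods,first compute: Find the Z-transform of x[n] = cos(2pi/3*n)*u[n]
Z{cos(w0*n)*u[n]}=z(z - cos(w0))/(z^2-2z*cos(w0)+1)
With w0=2pi/3: X(z)=z(z - cos(2pi/3))/(z^2-2z*cos(2pi/3)+1)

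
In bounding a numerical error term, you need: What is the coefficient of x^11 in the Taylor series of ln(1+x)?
ln(1+x) = Σ (-1)^(n+1) x^n/n
Coefficient of x^11 = (-1)^12/11 = 1/11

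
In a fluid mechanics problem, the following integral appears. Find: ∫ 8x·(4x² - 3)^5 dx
Let u = 4x² - 3, du = 8x dx
∫ u^5 du = u^6/6 + C

Answer: (4x² - 3)^6/6 + C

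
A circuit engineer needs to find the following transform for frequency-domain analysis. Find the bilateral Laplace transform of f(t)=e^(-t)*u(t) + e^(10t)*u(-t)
For e^(-t) * u(t): L = 1/(s+1), Re(s) > -1
For e^(10t) * u(-t): L = -1/(s-10), Re(s) < 10
Combined: F(s) = 1/(s+1)-1/(s-10), -1 < Re(s) < 10

Answer: 1/(s+1)-1/(s-10), ROC: -1 < Re(s) < 10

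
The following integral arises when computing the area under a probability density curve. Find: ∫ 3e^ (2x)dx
Since d/dx[e^(2x)]=2e^(2x), we get 3/2 e^(2x) + C

Answer: (3/2)e^(2x) + C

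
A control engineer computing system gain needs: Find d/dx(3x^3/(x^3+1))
Quotient rule: (f/g)'=(f'g - fg')/g²
f=3x^3, f'=9x^2
g=x^3+1, g'=3x^2

Answer: (9x^2·(x^3+1)-9x^5)/(x^3+1)²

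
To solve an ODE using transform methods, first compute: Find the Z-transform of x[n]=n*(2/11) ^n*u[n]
Using the property Z{n*a^n*u[n]}=az/(z-a)^2
With a=2/11: X(z)=(2/11)z/(z - 2/11)^2, |z| > 2/11

Answer: (2/11)z/(z - 2/11)^2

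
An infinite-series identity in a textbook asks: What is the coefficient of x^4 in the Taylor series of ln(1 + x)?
ln(1+x) = Σ (-1)^(n+1) x^n/n
Coefficient of x^4 = (-1)^5/4 = -1/4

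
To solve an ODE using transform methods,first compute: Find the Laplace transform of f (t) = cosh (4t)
L{cosh(at)}=s/(s²-a²)
L{cosh(4t)}=s/(s²-16)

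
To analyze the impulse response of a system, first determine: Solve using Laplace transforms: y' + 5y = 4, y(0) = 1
Take L of both sides: sY(s)-1+5Y(s)=4/s
Y(s)(s+5)=4/s+1
Y(s)=4/(s(s+5))+1/(s+5)
Partial fractions: 4/(s(s+5))=(4/5)/s - (4/5)/(s+5)
So Y(s)=(4/5)/s+(1/5)/(s+5)
Inverse transform (L^(-1){1/s}=1, L^(-1){1/(s+5)}=e^(-5t)):

Answer: y(t)=4/5+(1/5)·e^(-5t)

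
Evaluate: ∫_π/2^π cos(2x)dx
Antiderivative: sin(2x)/2
Evaluate at bounds: [sin(2·π)/2] - [sin(2·π/2)/2]
=((0) - (0))/2=0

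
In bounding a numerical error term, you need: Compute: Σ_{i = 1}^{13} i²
Using formula: Σ i^2 = n(n+1)(2n+1)/6 = 13·14·27/6 = 819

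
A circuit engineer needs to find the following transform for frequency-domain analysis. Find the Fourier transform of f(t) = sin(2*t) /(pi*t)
sin(W * t)/(pi * t) = (W/pi) * sinc(W * t/pi) is the impulse response of the ideal low-pass filter with cutoff W (here W = 2).
Its Fourier transform is a rectangular function:
F(omega) = 1 for |omega| < 2, 0 otherwise

Answer: rect(omega/4) [i.e., 1 for |omega| < 2, 0 otherwise]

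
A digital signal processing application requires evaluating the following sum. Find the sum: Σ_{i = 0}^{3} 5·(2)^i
Geometric series: S=a(1 - r^n)/(1 - r)
a=5, r=2, n=4
S=5(1 - 16)/-1=75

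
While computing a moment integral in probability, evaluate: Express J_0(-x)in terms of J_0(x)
For integer n: J_n(-x)=(-1)^n J_n(x)
With n=0: J_0(-x)=(-1)^0 J_0(x)=J_0(x)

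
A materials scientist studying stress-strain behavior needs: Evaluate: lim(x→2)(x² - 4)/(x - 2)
Factor: (x² - 4)=(x-2)(x + 2)
Cancel (x-2): lim(x→2) (x + 2)=4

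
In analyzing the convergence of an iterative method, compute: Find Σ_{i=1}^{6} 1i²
=1·n(n + 1)(2n + 1)/6=1·6·7·13/6=91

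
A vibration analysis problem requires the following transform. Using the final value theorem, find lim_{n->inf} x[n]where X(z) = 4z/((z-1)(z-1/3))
Final value theorem: lim x[n] = lim_{z->1} (z-1)*X(z)
(z-1)*X(z) = 4z/(z-1/3)
As z->1: 4/(1-1/3) = 4/(2/3) = 6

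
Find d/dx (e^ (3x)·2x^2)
Product rule: (fg)' = f'g + fg'
f = e^(3x), f' = 3·e^(3x)
g = 2x^2, g' = 4x

Answer: 6·e^(3x)·x^2 + 4·e^(3x)·x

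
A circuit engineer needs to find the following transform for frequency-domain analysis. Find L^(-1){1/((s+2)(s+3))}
Partial fractions: 1/((s+2)(s+3)) = A/(s+2)+B/(s+3)
Cover-up: A = 1/(s+3)|_{s = -2} = 1; B = 1/(s+2)|_{s = -3} = -1
L^(-1) = e^(-2t) - e^(-3t)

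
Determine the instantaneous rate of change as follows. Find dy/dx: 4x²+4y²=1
Differentiate: 8x+8y·(dy/dx)=0
dy/dx=-8x/(8y)=-1·(x/y)

Answer: dy/dx=-1·(x/y)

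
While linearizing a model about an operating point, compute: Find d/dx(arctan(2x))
d/dx[arctan(u)]=u'/(1+u²), u=2x, u'=2

Answer: 2/(1+4x²)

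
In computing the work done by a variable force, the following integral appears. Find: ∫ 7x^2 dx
Using power rule: ∫ 7x^2 dx = 7/3 x^3+C = (7/3)x^3+C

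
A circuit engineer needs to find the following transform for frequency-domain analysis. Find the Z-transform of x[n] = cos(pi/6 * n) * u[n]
Z{cos(w0 * n) * u[n]}=z(z - cos(w0))/(z^2 - 2z * cos(w0) + 1)
With w0=pi/6: X(z)=z(z - cos(pi/6))/(z^2 - 2z * cos(pi/6) + 1)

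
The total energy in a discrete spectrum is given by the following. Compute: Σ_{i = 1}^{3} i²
Using formula: Σ i^2=n(n + 1)(2n + 1)/6=3·4·7/6=14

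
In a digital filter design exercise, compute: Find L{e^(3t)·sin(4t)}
First shifting: L{e^(at)f(t)} = F(s-a)
L{sin(4t)} = 4/(s²+16)
Shift: 4/((s-3)²+16)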